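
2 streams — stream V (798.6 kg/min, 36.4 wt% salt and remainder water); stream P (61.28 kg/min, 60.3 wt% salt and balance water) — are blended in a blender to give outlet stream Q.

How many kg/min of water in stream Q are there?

water out = water in = 798.6×0.636 + 61.28×0.397 = 532.24 kg/min.

532.2 kg/min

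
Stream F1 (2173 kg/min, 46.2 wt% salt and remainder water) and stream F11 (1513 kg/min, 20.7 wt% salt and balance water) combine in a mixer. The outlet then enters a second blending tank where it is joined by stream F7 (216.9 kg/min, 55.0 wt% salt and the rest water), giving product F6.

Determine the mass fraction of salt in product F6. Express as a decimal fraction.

0.368

Overall, product flow = 3902.9 kg/min.
salt in = 2173×0.462 + 1513×0.207 + 216.9×0.550 = 1436.4 kg/min.
salt fraction in F6 = 0.368.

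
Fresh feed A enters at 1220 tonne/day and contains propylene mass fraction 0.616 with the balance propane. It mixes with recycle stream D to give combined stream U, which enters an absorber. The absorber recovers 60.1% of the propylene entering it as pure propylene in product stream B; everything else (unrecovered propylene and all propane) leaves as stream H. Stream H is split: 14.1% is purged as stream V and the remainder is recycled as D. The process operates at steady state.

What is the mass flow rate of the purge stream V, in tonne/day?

532.8 tonne/day

propane enters only via A and leaves only via the purge: 1220×0.384 = 0.141×(propane in H), and the absorber passes all propane, so propane in U = propane in H = 3322.6 tonne/day.
propylene in U: m_A = 1220×0.616 + (1−0.141)·(1−0.601)·m_A, so m_A = 751.52/0.6573 = 1143.4 tonne/day.
H = (1−0.601)×1143.4 + 3322.6 = 3778.8 tonne/day.
Purge V = 0.141×3778.8 = 532.81 tonne/day.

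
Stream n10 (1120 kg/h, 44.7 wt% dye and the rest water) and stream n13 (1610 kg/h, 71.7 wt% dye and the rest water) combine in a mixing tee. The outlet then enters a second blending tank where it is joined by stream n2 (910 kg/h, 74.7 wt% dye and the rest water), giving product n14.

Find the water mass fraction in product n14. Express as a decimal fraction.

Overall, product flow = 3640 kg/h.
water in = 1120×0.553 + 1610×0.283 + 910×0.253 = 1305.2 kg/h.
water fraction in n14 = 0.359.

0.359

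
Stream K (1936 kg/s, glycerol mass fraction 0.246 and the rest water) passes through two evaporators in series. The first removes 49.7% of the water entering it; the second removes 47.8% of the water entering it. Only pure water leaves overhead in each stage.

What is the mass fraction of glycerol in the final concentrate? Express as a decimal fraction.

0.554

water in feed = 1936×0.754 = 1459.7 kg/s.
After stage 1: water left = (1−0.497)×1459.7 = 734.25; stream total = 1210.5 kg/s.
After stage 2: water left = (1−0.478)×734.25 = 383.28; final concentrate = 859.54 kg/s.
glycerol fraction = 476.26/859.54 = 0.554.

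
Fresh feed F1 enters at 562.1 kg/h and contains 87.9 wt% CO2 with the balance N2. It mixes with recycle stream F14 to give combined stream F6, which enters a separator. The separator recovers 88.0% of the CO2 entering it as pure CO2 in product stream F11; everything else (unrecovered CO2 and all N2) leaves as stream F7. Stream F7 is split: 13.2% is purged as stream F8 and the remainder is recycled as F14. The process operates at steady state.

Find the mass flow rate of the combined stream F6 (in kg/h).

N2 enters only via F1 and leaves only via the purge: 562.1×0.121 = 0.132×(N2 in F7), and the separator passes all N2, so N2 in F6 = N2 in F7 = 515.26 kg/h.
CO2 in F6: m_A = 562.1×0.879 + (1−0.132)·(1−0.880)·m_A, so m_A = 494.09/0.8958 = 551.53 kg/h.
F6 = 551.53 + 515.26 = 1066.8 kg/h.

1067 kg/h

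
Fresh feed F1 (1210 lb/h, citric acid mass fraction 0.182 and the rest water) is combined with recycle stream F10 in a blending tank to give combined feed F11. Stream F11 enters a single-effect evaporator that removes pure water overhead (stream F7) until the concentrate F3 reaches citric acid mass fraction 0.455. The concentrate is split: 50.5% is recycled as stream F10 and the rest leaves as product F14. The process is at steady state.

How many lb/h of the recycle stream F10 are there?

493.8 lb/h

Overall citric acid balance (none leaves overhead): citric acid in fresh feed = citric acid in product, i.e. 1210×0.182 = (1−0.505)·F3·0.455.
F3 = 220.22/(0.455×0.495) = 977.78 lb/h.
Recycle F10 = 0.505×977.78 = 493.78 lb/h.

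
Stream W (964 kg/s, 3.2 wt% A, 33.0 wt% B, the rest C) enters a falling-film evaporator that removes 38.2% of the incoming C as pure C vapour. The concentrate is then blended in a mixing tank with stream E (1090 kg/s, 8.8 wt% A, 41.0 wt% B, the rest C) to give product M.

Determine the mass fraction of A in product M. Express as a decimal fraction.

Vapour removed = 0.382×0.638×964 = 234.94 kg/s; concentrate = 729.06 kg/s.
A reaching the mixer = 30.848 (from concentrate) + 1090×0.088 = 126.77 kg/s.
Product flow = 729.06 + 1090 = 1819.1 kg/s; A fraction = 0.070.

0.070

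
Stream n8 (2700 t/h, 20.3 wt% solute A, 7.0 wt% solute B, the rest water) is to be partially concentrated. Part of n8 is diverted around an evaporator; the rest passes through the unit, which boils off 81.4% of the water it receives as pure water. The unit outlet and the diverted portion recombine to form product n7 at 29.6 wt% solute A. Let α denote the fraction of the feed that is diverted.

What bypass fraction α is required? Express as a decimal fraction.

0.469

All 2700×0.203 = 548.1 t/h of solute A reaches n7, so n7 = 548.1/0.296 = 1851.7 t/h and vapour = 848.31 t/h.
The evaporator receives (1−α)·2700 of feed at 0.727 water and removes 0.814 of that water:
0.814×0.727×(1−α)×2700 = 848.31
(1−α) = 848.31/1597.8 = 0.5309;  α = 0.4691.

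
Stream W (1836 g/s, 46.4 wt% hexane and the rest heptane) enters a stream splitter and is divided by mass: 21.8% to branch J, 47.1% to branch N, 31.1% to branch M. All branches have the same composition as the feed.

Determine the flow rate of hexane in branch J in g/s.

Branch J total = 0.218×1836 = 400.25 g/s.
hexane in J = 0.464×400.25 = 185.72 g/s.

185.7 g/s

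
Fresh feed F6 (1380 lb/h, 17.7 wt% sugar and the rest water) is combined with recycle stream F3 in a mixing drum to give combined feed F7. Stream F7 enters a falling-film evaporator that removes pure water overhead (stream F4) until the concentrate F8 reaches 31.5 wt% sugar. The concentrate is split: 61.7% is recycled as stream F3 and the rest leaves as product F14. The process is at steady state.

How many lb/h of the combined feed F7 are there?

2629 lb/h

Overall sugar balance (none leaves overhead): sugar in fresh feed = sugar in product, i.e. 1380×0.177 = (1−0.617)·F8·0.315.
F8 = 244.26/(0.315×0.383) = 2024.6 lb/h.
Recycle F3 = 0.617×2024.6 = 1249.2 lb/h.
Combined feed F7 = 1380 + 1249.2 = 2629.2 lb/h.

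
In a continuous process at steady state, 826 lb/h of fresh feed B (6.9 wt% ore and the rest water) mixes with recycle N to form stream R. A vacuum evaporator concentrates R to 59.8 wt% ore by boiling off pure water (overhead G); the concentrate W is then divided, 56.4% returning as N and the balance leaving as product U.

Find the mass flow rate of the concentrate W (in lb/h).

Overall ore balance (none leaves overhead): ore in fresh feed = ore in product, i.e. 826×0.069 = (1−0.564)·W·0.598.
W = 56.994/(0.598×0.436) = 218.6 lb/h.

218.6 lb/h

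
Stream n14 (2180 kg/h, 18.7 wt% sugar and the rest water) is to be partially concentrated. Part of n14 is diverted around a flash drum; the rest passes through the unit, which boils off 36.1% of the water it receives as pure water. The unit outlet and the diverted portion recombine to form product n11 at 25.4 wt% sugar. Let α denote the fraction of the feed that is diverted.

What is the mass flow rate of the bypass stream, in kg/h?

All 2180×0.187 = 407.66 kg/h of sugar reaches n11, so n11 = 407.66/0.254 = 1605 kg/h and vapour = 575.04 kg/h.
The evaporator receives (1−α)·2180 of feed at 0.813 water and removes 0.361 of that water:
0.361×0.813×(1−α)×2180 = 575.04
(1−α) = 575.04/639.81 = 0.8988;  α = 0.1012.
Bypass flow = 0.1012×2180 = 220.7 kg/h.

220.7 kg/h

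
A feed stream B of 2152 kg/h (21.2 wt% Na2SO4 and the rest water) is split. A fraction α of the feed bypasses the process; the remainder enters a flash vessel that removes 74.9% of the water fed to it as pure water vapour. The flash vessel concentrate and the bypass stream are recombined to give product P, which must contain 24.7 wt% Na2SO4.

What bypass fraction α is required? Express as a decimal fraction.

All 2152×0.212 = 456.22 kg/h of Na2SO4 reaches P, so P = 456.22/0.247 = 1847.1 kg/h and vapour = 304.94 kg/h.
The evaporator receives (1−α)·2152 of feed at 0.788 water and removes 0.749 of that water:
0.749×0.788×(1−α)×2152 = 304.94
(1−α) = 304.94/1270.1 = 0.2401;  α = 0.7599.

0.760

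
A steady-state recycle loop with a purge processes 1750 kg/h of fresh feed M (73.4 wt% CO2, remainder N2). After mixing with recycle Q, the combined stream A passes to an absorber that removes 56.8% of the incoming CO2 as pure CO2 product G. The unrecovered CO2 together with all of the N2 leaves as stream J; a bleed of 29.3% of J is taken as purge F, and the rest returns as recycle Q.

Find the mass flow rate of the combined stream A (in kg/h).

N2 enters only via M and leaves only via the purge: 1750×0.266 = 0.293×(N2 in J), and the absorber passes all N2, so N2 in A = N2 in J = 1588.7 kg/h.
CO2 in A: m_A = 1750×0.734 + (1−0.293)·(1−0.568)·m_A, so m_A = 1284.5/0.6946 = 1849.3 kg/h.
A = 1849.3 + 1588.7 = 3438.1 kg/h.

3438 kg/h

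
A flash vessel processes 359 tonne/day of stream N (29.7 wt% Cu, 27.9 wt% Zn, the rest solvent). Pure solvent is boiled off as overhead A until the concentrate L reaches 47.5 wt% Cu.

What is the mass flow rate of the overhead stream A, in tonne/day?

Cu is conserved: 359×0.297 = 106.62 tonne/day all reports to the concentrate.
Concentrate = 106.62/(target fraction) = 224.47 tonne/day.
Overhead = 359 − 224.47 = 134.53 tonne/day.

134.5 tonne/day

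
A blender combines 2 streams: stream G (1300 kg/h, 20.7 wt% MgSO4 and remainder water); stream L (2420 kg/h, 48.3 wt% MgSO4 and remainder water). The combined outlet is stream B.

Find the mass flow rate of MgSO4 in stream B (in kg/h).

1438 kg/h

MgSO4 out = MgSO4 in = 1300×0.207 + 2420×0.483 = 1438 kg/h.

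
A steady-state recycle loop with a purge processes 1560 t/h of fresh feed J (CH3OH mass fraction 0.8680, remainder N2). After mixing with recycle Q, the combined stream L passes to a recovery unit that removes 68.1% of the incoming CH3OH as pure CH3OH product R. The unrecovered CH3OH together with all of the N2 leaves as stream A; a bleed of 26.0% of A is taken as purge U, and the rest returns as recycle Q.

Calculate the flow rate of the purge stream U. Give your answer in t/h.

352.9 t/h

N2 enters only via J and leaves only via the purge: 1560×0.132 = 0.260×(N2 in A), and the recovery unit passes all N2, so N2 in L = N2 in A = 792 t/h.
CH3OH in L: m_A = 1560×0.868 + (1−0.260)·(1−0.681)·m_A, so m_A = 1354.1/0.7639 = 1772.5 t/h.
A = (1−0.681)×1772.5 + 792 = 1357.4 t/h.
Purge U = 0.260×1357.4 = 352.93 t/h.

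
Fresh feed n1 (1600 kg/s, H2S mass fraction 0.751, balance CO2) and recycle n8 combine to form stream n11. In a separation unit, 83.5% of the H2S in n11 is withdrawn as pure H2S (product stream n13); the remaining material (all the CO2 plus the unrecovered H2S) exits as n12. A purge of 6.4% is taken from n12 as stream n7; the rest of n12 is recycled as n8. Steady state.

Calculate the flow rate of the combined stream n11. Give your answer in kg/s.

7646 kg/s

CO2 enters only via n1 and leaves only via the purge: 1600×0.249 = 0.064×(CO2 in n12), and the separation unit passes all CO2, so CO2 in n11 = CO2 in n12 = 6225 kg/s.
H2S in n11: m_A = 1600×0.751 + (1−0.064)·(1−0.835)·m_A, so m_A = 1201.6/0.8456 = 1421.1 kg/s.
n11 = 1421.1 + 6225 = 7646.1 kg/s.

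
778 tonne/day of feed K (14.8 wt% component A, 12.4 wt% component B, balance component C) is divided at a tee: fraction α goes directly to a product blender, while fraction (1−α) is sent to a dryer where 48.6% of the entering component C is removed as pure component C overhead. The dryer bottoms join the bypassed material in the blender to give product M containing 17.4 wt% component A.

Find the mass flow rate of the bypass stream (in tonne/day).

449.4 tonne/day

All 778×0.148 = 115.14 tonne/day of component A reaches M, so M = 115.14/0.174 = 661.75 tonne/day and vapour = 116.25 tonne/day.
The evaporator receives (1−α)·778 of feed at 0.728 component C and removes 0.486 of that component C:
0.486×0.728×(1−α)×778 = 116.25
(1−α) = 116.25/275.26 = 0.4223;  α = 0.5777.
Bypass flow = 0.5777×778 = 449.42 tonne/day.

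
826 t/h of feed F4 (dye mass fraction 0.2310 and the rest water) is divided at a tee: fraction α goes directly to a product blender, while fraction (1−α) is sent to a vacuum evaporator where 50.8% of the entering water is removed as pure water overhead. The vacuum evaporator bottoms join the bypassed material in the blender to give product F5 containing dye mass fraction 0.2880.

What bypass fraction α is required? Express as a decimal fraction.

All 826×0.231 = 190.81 t/h of dye reaches F5, so F5 = 190.81/0.288 = 662.52 t/h and vapour = 163.48 t/h.
The evaporator receives (1−α)·826 of feed at 0.769 water and removes 0.508 of that water:
0.508×0.769×(1−α)×826 = 163.48
(1−α) = 163.48/322.68 = 0.5066;  α = 0.4934.

0.493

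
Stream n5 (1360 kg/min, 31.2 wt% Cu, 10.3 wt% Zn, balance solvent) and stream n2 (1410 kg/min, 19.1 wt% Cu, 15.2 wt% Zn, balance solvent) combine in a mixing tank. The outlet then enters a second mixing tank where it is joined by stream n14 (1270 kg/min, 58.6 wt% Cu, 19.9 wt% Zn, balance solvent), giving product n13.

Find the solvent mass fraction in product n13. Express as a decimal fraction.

Overall, product flow = 4040 kg/min.
solvent in = 1360×0.585 + 1410×0.657 + 1270×0.215 = 1995 kg/min.
solvent fraction in n13 = 0.494.

0.494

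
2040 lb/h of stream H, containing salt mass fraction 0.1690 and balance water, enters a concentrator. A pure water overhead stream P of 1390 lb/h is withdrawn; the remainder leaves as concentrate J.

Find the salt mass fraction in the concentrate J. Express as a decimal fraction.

0.5304

salt is not removed: 2040×0.169 = 344.76 lb/h of salt enters J.
Concentrate = 2040 − 1390 = 650 lb/h.
Mass fraction = 344.76/650 = 0.5304.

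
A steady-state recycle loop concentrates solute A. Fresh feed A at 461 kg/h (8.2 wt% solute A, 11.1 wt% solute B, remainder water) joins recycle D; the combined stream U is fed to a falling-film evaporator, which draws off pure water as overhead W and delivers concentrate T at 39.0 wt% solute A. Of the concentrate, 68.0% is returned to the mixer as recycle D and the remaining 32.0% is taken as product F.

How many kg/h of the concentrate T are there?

Overall solute A balance (none leaves overhead): solute A in fresh feed = solute A in product, i.e. 461×0.082 = (1−0.680)·T·0.390.
T = 37.802/(0.390×0.320) = 302.9 kg/h.

302.9 kg/h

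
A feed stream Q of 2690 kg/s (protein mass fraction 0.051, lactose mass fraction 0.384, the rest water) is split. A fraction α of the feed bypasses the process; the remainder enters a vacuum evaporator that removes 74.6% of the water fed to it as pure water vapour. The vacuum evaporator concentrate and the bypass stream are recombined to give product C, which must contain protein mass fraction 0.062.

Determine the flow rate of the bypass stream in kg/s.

1558 kg/s

All 2690×0.051 = 137.19 kg/s of protein reaches C, so C = 137.19/0.062 = 2212.7 kg/s and vapour = 477.26 kg/s.
The evaporator receives (1−α)·2690 of feed at 0.565 water and removes 0.746 of that water:
0.746×0.565×(1−α)×2690 = 477.26
(1−α) = 477.26/1133.8 = 0.4209;  α = 0.5791.
Bypass flow = 0.5791×2690 = 1557.7 kg/s.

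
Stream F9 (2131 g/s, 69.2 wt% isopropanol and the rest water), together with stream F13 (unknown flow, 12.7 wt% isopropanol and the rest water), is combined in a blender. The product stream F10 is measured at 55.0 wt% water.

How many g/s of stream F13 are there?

Let F13 be the unknown flow. Total out = 2131 + F13.
water balance: 656.35 + 0.873·F13 = 0.550·(2131 + F13)
(0.873 − 0.550)·F13 = 0.550×2131 − 656.35 = 515.7
F13 = 515.7 / 0.323 = 1596.6 g/s

1597 g/s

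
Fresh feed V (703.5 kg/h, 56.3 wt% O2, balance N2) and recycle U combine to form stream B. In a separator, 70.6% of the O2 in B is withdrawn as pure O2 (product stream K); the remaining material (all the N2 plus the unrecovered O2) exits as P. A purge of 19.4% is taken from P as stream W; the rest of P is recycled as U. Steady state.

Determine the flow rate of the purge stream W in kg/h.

N2 enters only via V and leaves only via the purge: 703.5×0.437 = 0.194×(N2 in P), and the separator passes all N2, so N2 in B = N2 in P = 1584.7 kg/h.
O2 in B: m_A = 703.5×0.563 + (1−0.194)·(1−0.706)·m_A, so m_A = 396.07/0.7630 = 519.07 kg/h.
P = (1−0.706)×519.07 + 1584.7 = 1737.3 kg/h.
Purge W = 0.194×1737.3 = 337.04 kg/h.

337 kg/h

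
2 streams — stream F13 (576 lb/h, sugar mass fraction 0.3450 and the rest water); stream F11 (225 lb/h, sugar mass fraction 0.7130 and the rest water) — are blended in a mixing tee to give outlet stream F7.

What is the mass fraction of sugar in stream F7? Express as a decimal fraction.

Total flow out = 576 + 225 = 801 lb/h.
sugar in = 576×0.345 + 225×0.713 = 359.14 lb/h.
sugar mass fraction in F7 = 359.14/801 = 0.4484.

0.4484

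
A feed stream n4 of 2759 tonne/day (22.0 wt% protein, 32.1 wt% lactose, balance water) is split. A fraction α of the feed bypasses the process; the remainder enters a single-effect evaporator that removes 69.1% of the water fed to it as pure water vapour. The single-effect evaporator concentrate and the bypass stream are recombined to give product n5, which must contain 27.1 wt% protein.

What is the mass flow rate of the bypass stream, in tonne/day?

All 2759×0.220 = 606.98 tonne/day of protein reaches n5, so n5 = 606.98/0.271 = 2239.8 tonne/day and vapour = 519.22 tonne/day.
The evaporator receives (1−α)·2759 of feed at 0.459 water and removes 0.691 of that water:
0.691×0.459×(1−α)×2759 = 519.22
(1−α) = 519.22/875.07 = 0.5933;  α = 0.4067.
Bypass flow = 0.4067×2759 = 1122 tonne/day.

1122 tonne/day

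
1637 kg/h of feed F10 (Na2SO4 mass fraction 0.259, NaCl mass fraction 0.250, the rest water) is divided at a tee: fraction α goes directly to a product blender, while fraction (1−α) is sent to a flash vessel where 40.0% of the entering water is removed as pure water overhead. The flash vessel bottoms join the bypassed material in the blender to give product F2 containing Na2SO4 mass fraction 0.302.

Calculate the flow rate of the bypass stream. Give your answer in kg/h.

450.2 kg/h

All 1637×0.259 = 423.98 kg/h of Na2SO4 reaches F2, so F2 = 423.98/0.302 = 1403.9 kg/h and vapour = 233.08 kg/h.
The evaporator receives (1−α)·1637 of feed at 0.491 water and removes 0.400 of that water:
0.400×0.491×(1−α)×1637 = 233.08
(1−α) = 233.08/321.51 = 0.7250;  α = 0.2750.
Bypass flow = 0.2750×1637 = 450.22 kg/h.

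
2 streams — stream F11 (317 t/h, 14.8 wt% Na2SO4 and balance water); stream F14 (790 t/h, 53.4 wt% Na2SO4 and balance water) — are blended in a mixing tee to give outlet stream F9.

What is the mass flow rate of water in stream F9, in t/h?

638.2 t/h

water out = water in = 317×0.852 + 790×0.466 = 638.22 t/h.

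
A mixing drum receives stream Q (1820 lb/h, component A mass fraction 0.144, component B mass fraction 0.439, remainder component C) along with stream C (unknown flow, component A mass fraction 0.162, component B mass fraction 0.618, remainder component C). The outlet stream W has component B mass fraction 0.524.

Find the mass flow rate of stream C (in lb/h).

1646 lb/h

Let C be the unknown flow. Total out = 1820 + C.
component B balance: 798.98 + 0.618·C = 0.524·(1820 + C)
(0.618 − 0.524)·C = 0.524×1820 − 798.98 = 154.7
C = 154.7 / 0.094 = 1645.7 lb/h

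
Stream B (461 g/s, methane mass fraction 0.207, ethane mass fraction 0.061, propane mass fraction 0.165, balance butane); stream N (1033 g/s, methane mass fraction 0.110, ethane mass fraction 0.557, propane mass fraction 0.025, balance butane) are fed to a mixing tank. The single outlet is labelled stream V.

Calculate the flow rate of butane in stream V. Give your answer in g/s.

579.6 g/s

butane out = butane in = 461×0.567 + 1033×0.308 = 579.55 g/s.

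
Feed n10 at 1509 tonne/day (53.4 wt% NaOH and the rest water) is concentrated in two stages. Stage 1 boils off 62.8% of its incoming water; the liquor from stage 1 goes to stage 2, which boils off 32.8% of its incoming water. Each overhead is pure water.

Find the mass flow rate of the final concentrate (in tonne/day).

981.6 tonne/day

water in feed = 1509×0.466 = 703.19 tonne/day.
After stage 1: water left = (1−0.628)×703.19 = 261.59; stream total = 1067.4 tonne/day.
After stage 2: water left = (1−0.328)×261.59 = 175.79; final concentrate = 981.59 tonne/day.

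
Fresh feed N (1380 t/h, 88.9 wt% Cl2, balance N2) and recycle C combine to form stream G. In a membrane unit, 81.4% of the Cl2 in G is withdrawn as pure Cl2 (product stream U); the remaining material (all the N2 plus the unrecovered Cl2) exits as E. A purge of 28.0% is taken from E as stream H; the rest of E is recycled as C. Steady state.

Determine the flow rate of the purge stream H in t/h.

N2 enters only via N and leaves only via the purge: 1380×0.111 = 0.280×(N2 in E), and the membrane unit passes all N2, so N2 in G = N2 in E = 547.07 t/h.
Cl2 in G: m_A = 1380×0.889 + (1−0.280)·(1−0.814)·m_A, so m_A = 1226.8/0.8661 = 1416.5 t/h.
E = (1−0.814)×1416.5 + 547.07 = 810.54 t/h.
Purge H = 0.280×810.54 = 226.95 t/h.

227 t/h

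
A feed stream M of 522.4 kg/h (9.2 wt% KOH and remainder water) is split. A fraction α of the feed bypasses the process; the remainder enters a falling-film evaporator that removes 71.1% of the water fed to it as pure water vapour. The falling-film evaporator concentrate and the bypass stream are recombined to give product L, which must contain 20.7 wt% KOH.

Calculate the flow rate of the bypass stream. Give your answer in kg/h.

72.85 kg/h

All 522.4×0.092 = 48.061 kg/h of KOH reaches L, so L = 48.061/0.207 = 232.18 kg/h and vapour = 290.22 kg/h.
The evaporator receives (1−α)·522.4 of feed at 0.908 water and removes 0.711 of that water:
0.711×0.908×(1−α)×522.4 = 290.22
(1−α) = 290.22/337.26 = 0.8605;  α = 0.1395.
Bypass flow = 0.1395×522.4 = 72.853 kg/h.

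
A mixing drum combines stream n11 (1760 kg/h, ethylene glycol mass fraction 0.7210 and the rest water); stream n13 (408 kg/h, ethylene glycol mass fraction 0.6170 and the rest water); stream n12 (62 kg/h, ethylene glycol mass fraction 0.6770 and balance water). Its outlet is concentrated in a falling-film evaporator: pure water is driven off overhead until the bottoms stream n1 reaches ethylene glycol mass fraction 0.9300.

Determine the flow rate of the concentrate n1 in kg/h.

1680 kg/h

ethylene glycol entering = 1760×0.721 + 408×0.617 + 62×0.677 = 1562.7 kg/h.
All ethylene glycol reports to n1, so n1 = 1562.7/0.930 = 1680.3 kg/h.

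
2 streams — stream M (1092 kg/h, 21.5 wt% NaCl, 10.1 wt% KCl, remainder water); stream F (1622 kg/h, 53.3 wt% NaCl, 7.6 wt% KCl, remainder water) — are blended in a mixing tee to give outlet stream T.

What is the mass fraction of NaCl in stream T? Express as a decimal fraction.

0.4051

Total flow out = 1092 + 1622 = 2714 kg/h.
NaCl in = 1092×0.215 + 1622×0.533 = 1099.3 kg/h.
NaCl mass fraction in T = 1099.3/2714 = 0.4051.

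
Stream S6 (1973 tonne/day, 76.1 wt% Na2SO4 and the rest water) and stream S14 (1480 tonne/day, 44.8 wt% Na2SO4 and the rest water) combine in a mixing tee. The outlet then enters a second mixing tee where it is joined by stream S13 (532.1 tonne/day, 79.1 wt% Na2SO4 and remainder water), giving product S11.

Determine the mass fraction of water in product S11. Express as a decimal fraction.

0.351

Overall, product flow = 3985.1 tonne/day.
water in = 1973×0.239 + 1480×0.552 + 532.1×0.209 = 1399.7 tonne/day.
water fraction in S11 = 0.351.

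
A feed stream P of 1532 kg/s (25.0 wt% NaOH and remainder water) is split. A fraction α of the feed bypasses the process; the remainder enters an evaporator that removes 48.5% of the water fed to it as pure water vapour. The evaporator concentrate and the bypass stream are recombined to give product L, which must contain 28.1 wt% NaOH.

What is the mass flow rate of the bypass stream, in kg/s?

1067 kg/s

All 1532×0.250 = 383 kg/s of NaOH reaches L, so L = 383/0.281 = 1363 kg/s and vapour = 169.01 kg/s.
The evaporator receives (1−α)·1532 of feed at 0.750 water and removes 0.485 of that water:
0.485×0.750×(1−α)×1532 = 169.01
(1−α) = 169.01/557.26 = 0.3033;  α = 0.6967.
Bypass flow = 0.6967×1532 = 1067.4 kg/s.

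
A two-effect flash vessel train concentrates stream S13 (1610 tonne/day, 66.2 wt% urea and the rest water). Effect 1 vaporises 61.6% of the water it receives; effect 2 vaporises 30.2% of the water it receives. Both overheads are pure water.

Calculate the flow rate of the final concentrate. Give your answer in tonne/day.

1212 tonne/day

water in feed = 1610×0.338 = 544.18 tonne/day.
After stage 1: water left = (1−0.616)×544.18 = 208.97; stream total = 1274.8 tonne/day.
After stage 2: water left = (1−0.302)×208.97 = 145.86; final concentrate = 1211.7 tonne/day.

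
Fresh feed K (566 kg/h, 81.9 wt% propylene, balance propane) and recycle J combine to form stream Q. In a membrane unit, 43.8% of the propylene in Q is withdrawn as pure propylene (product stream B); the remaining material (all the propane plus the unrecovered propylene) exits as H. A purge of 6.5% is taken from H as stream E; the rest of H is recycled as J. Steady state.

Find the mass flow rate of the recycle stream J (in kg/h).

propane enters only via K and leaves only via the purge: 566×0.181 = 0.065×(propane in H), and the membrane unit passes all propane, so propane in Q = propane in H = 1576.1 kg/h.
propylene in Q: m_A = 566×0.819 + (1−0.065)·(1−0.438)·m_A, so m_A = 463.55/0.4745 = 976.87 kg/h.
H = (1−0.438)×976.87 + 1576.1 = 2125.1 kg/h.
Recycle J = (1−0.065)×2125.1 = 1987 kg/h.

1987 kg/h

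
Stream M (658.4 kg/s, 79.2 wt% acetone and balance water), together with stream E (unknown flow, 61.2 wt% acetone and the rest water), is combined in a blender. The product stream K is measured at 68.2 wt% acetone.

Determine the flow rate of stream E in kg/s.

Let E be the unknown flow. Total out = 658.4 + E.
acetone balance: 521.45 + 0.612·E = 0.682·(658.4 + E)
(0.612 − 0.682)·E = 0.682×658.4 − 521.45 = -72.424
E = -72.424 / -0.070 = 1034.6 kg/s

1035 kg/s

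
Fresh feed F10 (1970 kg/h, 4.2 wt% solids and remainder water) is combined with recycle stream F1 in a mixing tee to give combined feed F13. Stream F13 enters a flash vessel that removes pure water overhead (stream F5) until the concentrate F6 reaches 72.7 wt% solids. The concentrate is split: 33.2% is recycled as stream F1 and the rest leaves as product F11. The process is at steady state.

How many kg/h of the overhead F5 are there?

Overall solids balance (none leaves overhead): solids in fresh feed = solids in product, i.e. 1970×0.042 = (1−0.332)·F6·0.727.
F6 = 82.74/(0.727×0.668) = 170.37 kg/h.
Recycle F1 = 0.332×170.37 = 56.564 kg/h.
Combined feed F13 = 1970 + 56.564 = 2026.6 kg/h.
Overhead F5 = F13 − F6 = 2026.6 − 170.37 = 1856.2 kg/h.

1856 kg/h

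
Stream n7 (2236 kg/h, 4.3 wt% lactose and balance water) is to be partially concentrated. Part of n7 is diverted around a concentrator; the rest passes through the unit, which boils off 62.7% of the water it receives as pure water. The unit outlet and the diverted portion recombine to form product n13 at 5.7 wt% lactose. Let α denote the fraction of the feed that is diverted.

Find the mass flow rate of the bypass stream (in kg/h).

All 2236×0.043 = 96.148 kg/h of lactose reaches n13, so n13 = 96.148/0.057 = 1686.8 kg/h and vapour = 549.19 kg/h.
The evaporator receives (1−α)·2236 of feed at 0.957 water and removes 0.627 of that water:
0.627×0.957×(1−α)×2236 = 549.19
(1−α) = 549.19/1341.7 = 0.4093;  α = 0.5907.
Bypass flow = 0.5907×2236 = 1320.7 kg/h.

1321 kg/h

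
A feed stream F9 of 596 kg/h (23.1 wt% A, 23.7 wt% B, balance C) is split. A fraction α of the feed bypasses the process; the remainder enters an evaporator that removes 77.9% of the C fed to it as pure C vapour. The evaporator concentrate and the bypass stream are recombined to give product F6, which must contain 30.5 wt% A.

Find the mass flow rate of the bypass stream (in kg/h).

All 596×0.231 = 137.68 kg/h of A reaches F6, so F6 = 137.68/0.305 = 451.4 kg/h and vapour = 144.6 kg/h.
The evaporator receives (1−α)·596 of feed at 0.532 C and removes 0.779 of that C:
0.779×0.532×(1−α)×596 = 144.6
(1−α) = 144.6/247 = 0.5854;  α = 0.4146.
Bypass flow = 0.4146×596 = 247.08 kg/h.

247.1 kg/h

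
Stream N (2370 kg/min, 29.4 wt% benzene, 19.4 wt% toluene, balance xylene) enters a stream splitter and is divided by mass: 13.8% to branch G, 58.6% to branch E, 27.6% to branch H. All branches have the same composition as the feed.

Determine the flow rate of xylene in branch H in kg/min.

Branch H total = 0.276×2370 = 654.12 kg/min.
xylene in H = 0.512×654.12 = 334.91 kg/min.

334.9 kg/min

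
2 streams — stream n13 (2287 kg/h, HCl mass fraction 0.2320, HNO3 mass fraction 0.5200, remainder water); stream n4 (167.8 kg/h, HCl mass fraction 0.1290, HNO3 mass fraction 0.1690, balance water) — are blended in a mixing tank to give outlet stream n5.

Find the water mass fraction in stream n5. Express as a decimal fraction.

Total flow out = 2287 + 167.8 = 2454.8 kg/h.
water in = 2287×0.248 + 167.8×0.702 = 684.97 kg/h.
water mass fraction in n5 = 684.97/2454.8 = 0.2790.

0.2790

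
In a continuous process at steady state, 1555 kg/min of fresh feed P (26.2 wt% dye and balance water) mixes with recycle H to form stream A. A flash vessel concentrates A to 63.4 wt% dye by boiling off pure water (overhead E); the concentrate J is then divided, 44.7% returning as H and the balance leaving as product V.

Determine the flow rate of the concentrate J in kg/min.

1162 kg/min

Overall dye balance (none leaves overhead): dye in fresh feed = dye in product, i.e. 1555×0.262 = (1−0.447)·J·0.634.
J = 407.41/(0.634×0.553) = 1162 kg/min.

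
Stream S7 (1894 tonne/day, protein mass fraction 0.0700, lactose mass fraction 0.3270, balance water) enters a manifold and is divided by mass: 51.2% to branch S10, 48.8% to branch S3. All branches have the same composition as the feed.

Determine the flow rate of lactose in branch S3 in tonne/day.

302.2 tonne/day

Branch S3 total = 0.488×1894 = 924.27 tonne/day.
lactose in S3 = 0.327×924.27 = 302.24 tonne/day.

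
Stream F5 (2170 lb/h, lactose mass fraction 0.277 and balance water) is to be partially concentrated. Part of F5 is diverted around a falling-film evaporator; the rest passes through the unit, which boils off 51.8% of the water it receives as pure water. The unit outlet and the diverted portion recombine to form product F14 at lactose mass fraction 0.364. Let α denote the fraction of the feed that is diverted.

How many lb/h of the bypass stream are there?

All 2170×0.277 = 601.09 lb/h of lactose reaches F14, so F14 = 601.09/0.364 = 1651.3 lb/h and vapour = 518.65 lb/h.
The evaporator receives (1−α)·2170 of feed at 0.723 water and removes 0.518 of that water:
0.518×0.723×(1−α)×2170 = 518.65
(1−α) = 518.65/812.7 = 0.6382;  α = 0.3618.
Bypass flow = 0.3618×2170 = 785.13 lb/h.

785.1 lb/h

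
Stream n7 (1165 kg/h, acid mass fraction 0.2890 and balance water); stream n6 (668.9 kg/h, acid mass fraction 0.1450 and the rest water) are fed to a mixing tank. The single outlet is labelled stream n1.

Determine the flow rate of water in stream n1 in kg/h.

water out = water in = 1165×0.711 + 668.9×0.855 = 1400.2 kg/h.

1400 kg/h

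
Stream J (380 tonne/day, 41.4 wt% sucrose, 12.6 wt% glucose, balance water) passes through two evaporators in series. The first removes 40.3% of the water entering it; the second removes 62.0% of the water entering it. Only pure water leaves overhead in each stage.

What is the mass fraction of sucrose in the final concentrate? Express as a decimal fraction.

0.643

water in feed = 380×0.460 = 174.8 tonne/day.
After stage 1: water left = (1−0.403)×174.8 = 104.36; stream total = 309.56 tonne/day.
After stage 2: water left = (1−0.620)×104.36 = 39.655; final concentrate = 244.86 tonne/day.
sucrose fraction = 157.32/244.86 = 0.643.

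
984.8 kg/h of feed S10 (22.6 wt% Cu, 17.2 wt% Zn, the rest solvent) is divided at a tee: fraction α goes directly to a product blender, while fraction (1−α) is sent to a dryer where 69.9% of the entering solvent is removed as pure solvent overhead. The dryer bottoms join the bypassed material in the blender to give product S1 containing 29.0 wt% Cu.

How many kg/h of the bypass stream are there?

468.3 kg/h

All 984.8×0.226 = 222.56 kg/h of Cu reaches S1, so S1 = 222.56/0.290 = 767.46 kg/h and vapour = 217.34 kg/h.
The evaporator receives (1−α)·984.8 of feed at 0.602 solvent and removes 0.699 of that solvent:
0.699×0.602×(1−α)×984.8 = 217.34
(1−α) = 217.34/414.4 = 0.5245;  α = 0.4755.
Bypass flow = 0.4755×984.8 = 468.32 kg/h.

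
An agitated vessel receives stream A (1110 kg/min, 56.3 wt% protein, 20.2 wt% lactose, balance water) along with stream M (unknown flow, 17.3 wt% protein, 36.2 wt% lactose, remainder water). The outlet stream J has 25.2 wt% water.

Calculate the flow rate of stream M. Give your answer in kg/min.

88.59 kg/min

Let M be the unknown flow. Total out = 1110 + M.
water balance: 260.85 + 0.465·M = 0.252·(1110 + M)
(0.465 − 0.252)·M = 0.252×1110 − 260.85 = 18.87
M = 18.87 / 0.213 = 88.592 kg/min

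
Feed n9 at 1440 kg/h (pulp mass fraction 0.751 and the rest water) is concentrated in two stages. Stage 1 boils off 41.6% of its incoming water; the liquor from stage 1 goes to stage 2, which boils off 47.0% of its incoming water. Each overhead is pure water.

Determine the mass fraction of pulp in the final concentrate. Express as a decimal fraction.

water in feed = 1440×0.249 = 358.56 kg/h.
After stage 1: water left = (1−0.416)×358.56 = 209.4; stream total = 1290.8 kg/h.
After stage 2: water left = (1−0.470)×209.4 = 110.98; final concentrate = 1192.4 kg/h.
pulp fraction = 1081.4/1192.4 = 0.907.

0.907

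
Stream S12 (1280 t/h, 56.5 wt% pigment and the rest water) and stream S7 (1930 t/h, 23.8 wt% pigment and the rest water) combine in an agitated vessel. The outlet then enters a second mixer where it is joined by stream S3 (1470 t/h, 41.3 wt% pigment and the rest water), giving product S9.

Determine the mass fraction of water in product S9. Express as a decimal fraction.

0.6176

Overall, product flow = 4680 t/h.
water in = 1280×0.435 + 1930×0.762 + 1470×0.587 = 2890.3 t/h.
water fraction in S9 = 0.6176.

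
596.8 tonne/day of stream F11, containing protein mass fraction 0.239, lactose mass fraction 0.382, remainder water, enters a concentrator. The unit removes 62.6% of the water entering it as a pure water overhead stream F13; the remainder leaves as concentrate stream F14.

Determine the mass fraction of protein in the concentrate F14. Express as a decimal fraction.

protein is not removed: 596.8×0.239 = 142.64 tonne/day of protein enters F14.
water entering = 596.8×0.379 = 226.19 tonne/day; overhead removed = 0.626×226.19 = 141.59 tonne/day.
Concentrate = 596.8 − 141.59 = 455.21 tonne/day.
Mass fraction = 142.64/455.21 = 0.313.

0.313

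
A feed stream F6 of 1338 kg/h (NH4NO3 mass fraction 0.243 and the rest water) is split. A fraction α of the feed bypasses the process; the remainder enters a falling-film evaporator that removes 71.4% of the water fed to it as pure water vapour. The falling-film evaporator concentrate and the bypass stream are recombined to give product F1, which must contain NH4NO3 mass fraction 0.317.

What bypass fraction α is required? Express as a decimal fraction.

0.568

All 1338×0.243 = 325.13 kg/h of NH4NO3 reaches F1, so F1 = 325.13/0.317 = 1025.7 kg/h and vapour = 312.34 kg/h.
The evaporator receives (1−α)·1338 of feed at 0.757 water and removes 0.714 of that water:
0.714×0.757×(1−α)×1338 = 312.34
(1−α) = 312.34/723.19 = 0.4319;  α = 0.5681.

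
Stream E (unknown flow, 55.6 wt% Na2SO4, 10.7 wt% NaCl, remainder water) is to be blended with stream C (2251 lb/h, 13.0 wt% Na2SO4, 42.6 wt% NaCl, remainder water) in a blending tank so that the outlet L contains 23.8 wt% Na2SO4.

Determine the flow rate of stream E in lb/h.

764.5 lb/h

Let E be the unknown flow. Total out = 2251 + E.
Na2SO4 balance: 292.63 + 0.556·E = 0.238·(2251 + E)
(0.556 − 0.238)·E = 0.238×2251 − 292.63 = 243.11
E = 243.11 / 0.318 = 764.49 lb/h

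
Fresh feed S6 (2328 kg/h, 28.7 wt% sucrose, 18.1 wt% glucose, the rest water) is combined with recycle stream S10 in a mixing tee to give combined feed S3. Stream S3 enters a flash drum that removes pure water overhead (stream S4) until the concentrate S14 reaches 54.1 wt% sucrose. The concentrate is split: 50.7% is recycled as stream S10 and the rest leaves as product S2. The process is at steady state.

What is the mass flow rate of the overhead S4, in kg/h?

1093 kg/h

Overall sucrose balance (none leaves overhead): sucrose in fresh feed = sucrose in product, i.e. 2328×0.287 = (1−0.507)·S14·0.541.
S14 = 668.14/(0.541×0.493) = 2505.1 kg/h.
Recycle S10 = 0.507×2505.1 = 1270.1 kg/h.
Combined feed S3 = 2328 + 1270.1 = 3598.1 kg/h.
Overhead S4 = S3 − S14 = 3598.1 − 2505.1 = 1093 kg/h.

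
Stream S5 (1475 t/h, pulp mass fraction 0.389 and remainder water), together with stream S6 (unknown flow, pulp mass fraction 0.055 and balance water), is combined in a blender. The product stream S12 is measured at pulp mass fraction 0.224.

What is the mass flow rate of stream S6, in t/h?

1440 t/h

Let S6 be the unknown flow. Total out = 1475 + S6.
pulp balance: 573.77 + 0.055·S6 = 0.224·(1475 + S6)
(0.055 − 0.224)·S6 = 0.224×1475 − 573.77 = -243.37
S6 = -243.37 / -0.169 = 1440.1 t/h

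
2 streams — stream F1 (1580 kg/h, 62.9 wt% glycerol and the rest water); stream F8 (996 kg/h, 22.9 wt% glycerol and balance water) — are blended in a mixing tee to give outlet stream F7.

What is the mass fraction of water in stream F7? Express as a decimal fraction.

Total flow out = 1580 + 996 = 2576 kg/h.
water in = 1580×0.371 + 996×0.771 = 1354.1 kg/h.
water mass fraction in F7 = 1354.1/2576 = 0.526.

0.526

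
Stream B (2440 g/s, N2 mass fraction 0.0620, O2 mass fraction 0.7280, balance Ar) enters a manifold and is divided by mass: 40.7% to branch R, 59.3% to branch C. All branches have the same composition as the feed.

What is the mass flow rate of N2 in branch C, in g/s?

Branch C total = 0.593×2440 = 1446.9 g/s.
N2 in C = 0.062×1446.9 = 89.709 g/s.

89.71 g/s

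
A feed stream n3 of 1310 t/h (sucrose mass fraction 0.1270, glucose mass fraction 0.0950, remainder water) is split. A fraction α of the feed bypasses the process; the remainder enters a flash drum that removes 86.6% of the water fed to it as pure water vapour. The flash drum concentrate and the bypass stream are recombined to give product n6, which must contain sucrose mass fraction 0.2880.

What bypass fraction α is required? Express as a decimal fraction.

All 1310×0.127 = 166.37 t/h of sucrose reaches n6, so n6 = 166.37/0.288 = 577.67 t/h and vapour = 732.33 t/h.
The evaporator receives (1−α)·1310 of feed at 0.778 water and removes 0.866 of that water:
0.866×0.778×(1−α)×1310 = 732.33
(1−α) = 732.33/882.61 = 0.8297;  α = 0.1703.

0.170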